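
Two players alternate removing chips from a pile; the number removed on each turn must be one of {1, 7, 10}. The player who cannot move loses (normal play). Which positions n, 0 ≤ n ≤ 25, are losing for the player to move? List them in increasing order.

0, 2, 4, 6, 8, 17, 19, 21, 23, 25

G(0) = 0
G(1) = mex{0} = 1
G(2) = mex{1} = 0
G(3) = mex{0} = 1
G(4) = mex{1} = 0
G(5) = mex{0} = 1
G(6) = mex{1} = 0
G(7) = mex{0,0} = 1
G(8) = mex{1,1} = 0
G(9) = mex{0,0} = 1
G(10) = mex{1,1,0} = 2
G(11) = mex{2,0,1} = 3
G(12) = mex{3,1,0} = 2
G(13) = mex{2,0,1} = 3
G(14) = mex{3,1,0} = 2
G(15) = mex{2,0,1} = 3
G(16) = mex{3,1,0} = 2
G(17) = mex{2,2,1} = 0
G(18) = mex{0,3,0} = 1
G(19) = mex{1,2,1} = 0
G(20) = mex{0,3,2} = 1
G(21) = mex{1,2,3} = 0
G(22) = mex{0,3,2} = 1
G(23) = mex{1,2,3} = 0
G(24) = mex{0,0,2} = 1
G(25) = mex{1,1,3} = 0
P-positions are exactly the n with G(n) = 0.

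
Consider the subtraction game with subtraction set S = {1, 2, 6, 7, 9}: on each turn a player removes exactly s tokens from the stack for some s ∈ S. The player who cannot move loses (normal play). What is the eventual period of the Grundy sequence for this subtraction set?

8

n :  0  1  2  3  4  5  6  7  8  9 10 11 12 13 14 15 16 17 18
G :  0  1  2  0  1  2  3  4  0  1  2  0  1  2  3  4  0  1  2
G(n+8) = G(n) holds for n = 0,…,8 (a full window of length max(S) = 9), so the sequence is purely periodic with period 8.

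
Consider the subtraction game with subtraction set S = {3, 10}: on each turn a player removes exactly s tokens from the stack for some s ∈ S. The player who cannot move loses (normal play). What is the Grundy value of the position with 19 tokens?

G(0) = 0
G(1) = mex{} = 0
G(2) = mex{} = 0
G(3) = mex{0} = 1
G(4) = mex{0} = 1
G(5) = mex{0} = 1
G(6) = mex{1} = 0
G(7) = mex{1} = 0
G(8) = mex{1} = 0
G(9) = mex{0} = 1
G(10) = mex{0,0} = 1
G(11) = mex{0,0} = 1
G(12) = mex{1,0} = 2
G(13) = mex{1,1} = 0
G(14) = mex{1,1} = 0
G(15) = mex{2,1} = 0
G(16) = mex{0,0} = 1
G(17) = mex{0,0} = 1
G(18) = mex{0,0} = 1
G(19) = mex{1,1} = 0

0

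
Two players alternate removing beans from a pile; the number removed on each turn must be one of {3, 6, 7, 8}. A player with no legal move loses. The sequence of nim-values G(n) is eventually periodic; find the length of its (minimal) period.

11

n :  0  1  2  3  4  5  6  7  8  9 10 11 12 13 14 15 16 17 18 19 20 21 22 23
G :  0  0  0  1  1  1  2  2  2  3  3  0  0  0  1  1  1  2  2  2  3  3  0  0
G(n+11) = G(n) holds for n = 0,…,7 (a full window of length max(S) = 8), so the sequence is purely periodic with period 11.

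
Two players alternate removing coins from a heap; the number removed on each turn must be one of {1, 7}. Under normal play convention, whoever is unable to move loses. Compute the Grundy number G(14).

0

G(0) = 0
G(1) = mex{0} = 1
G(2) = mex{1} = 0
G(3) = mex{0} = 1
G(4) = mex{1} = 0
G(5) = mex{0} = 1
G(6) = mex{1} = 0
G(7) = mex{0,0} = 1
G(8) = mex{1,1} = 0
G(9) = mex{0,0} = 1
G(10) = mex{1,1} = 0
G(11) = mex{0,0} = 1
G(12) = mex{1,1} = 0
G(13) = mex{0,0} = 1
G(14) = mex{1,1} = 0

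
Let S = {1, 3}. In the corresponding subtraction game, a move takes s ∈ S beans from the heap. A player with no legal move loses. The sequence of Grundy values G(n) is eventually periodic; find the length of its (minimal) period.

n :  0  1  2  3  4  5  6  7  8  9 10 11 12 13 14
G :  0  1  0  1  0  1  0  1  0  1  0  1  0  1  0
G(n+2) = G(n) holds for n = 0,…,2 (a full window of length max(S) = 3), so the sequence is purely periodic with period 2.

2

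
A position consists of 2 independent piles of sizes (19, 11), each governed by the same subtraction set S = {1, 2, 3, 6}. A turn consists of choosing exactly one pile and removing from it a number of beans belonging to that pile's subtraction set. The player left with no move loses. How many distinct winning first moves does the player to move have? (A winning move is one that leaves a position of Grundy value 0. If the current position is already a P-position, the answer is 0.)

0

All piles use S = {1, 2, 3, 6}:
G(0) = 0
G(1) = mex{0} = 1
G(2) = mex{1,0} = 2
G(3) = mex{2,1,0} = 3
G(4) = mex{3,2,1} = 0
G(5) = mex{0,3,2} = 1
G(6) = mex{1,0,3,0} = 2
G(7) = mex{2,1,0,1} = 3
G(8) = mex{3,2,1,2} = 0
G(9) = mex{0,3,2,3} = 1
G(10) = mex{1,0,3,0} = 2
G(11) = mex{2,1,0,1} = 3
G(12) = mex{3,2,1,2} = 0
G(13) = mex{0,3,2,3} = 1
G(14) = mex{1,0,3,0} = 2
G(15) = mex{2,1,0,1} = 3
G(16) = mex{3,2,1,2} = 0
G(17) = mex{0,3,2,3} = 1
G(18) = mex{1,0,3,0} = 2
G(19) = mex{2,1,0,1} = 3
Pile A: G(19) = 3.
Pile B: G(11) = 3.
Combined Grundy value = 3 ⊕ 3 = 0.
A winning move leaves total XOR = 0, i.e. changes one component's Grundy value g to g ⊕ X where X is the current total.
Pile A: target g' = 3⊕0 = 3, but every legal move changes the Grundy value (mex property), so 0 moves.
Pile B: target g' = 3⊕0 = 3, but every legal move changes the Grundy value (mex property), so 0 moves.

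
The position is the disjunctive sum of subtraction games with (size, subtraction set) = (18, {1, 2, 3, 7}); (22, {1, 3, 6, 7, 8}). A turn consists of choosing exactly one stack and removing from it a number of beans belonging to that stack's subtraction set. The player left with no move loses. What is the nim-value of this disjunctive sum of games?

Stack A, S = {1, 2, 3, 7}:
n :  0  1  2  3  4  5  6  7  8  9 10 11 12 13 14 15 16 17 18
G :  0  1  2  3  0  1  2  3  0  1  2  3  0  1  2  3  0  1  2
G_A(18) = 2.
Stack B, S = {1, 3, 6, 7, 8}:
G(0) = 0
G(1) = mex{0} = 1
G(2) = mex{1} = 0
G(3) = mex{0,0} = 1
G(4) = mex{1,1} = 0
G(5) = mex{0,0} = 1
G(6) = mex{1,1,0} = 2
G(7) = mex{2,0,1,0} = 3
G(8) = mex{3,1,0,1,0} = 2
G(9) = mex{2,2,1,0,1} = 3
G(10) = mex{3,3,0,1,0} = 2
G(11) = mex{2,2,1,0,1} = 3
G(12) = mex{3,3,2,1,0} = 4
G(13) = mex{4,2,3,2,1} = 0
G(14) = mex{0,3,2,3,2} = 1
G(15) = mex{1,4,3,2,3} = 0
G(16) = mex{0,0,2,3,2} = 1
G(17) = mex{1,1,3,2,3} = 0
G(18) = mex{0,0,4,3,2} = 1
G(19) = mex{1,1,0,4,3} = 2
G(20) = mex{2,0,1,0,4} = 3
G(21) = mex{3,1,0,1,0} = 2
G(22) = mex{2,2,1,0,1} = 3
G_B(22) = 3.
Combined Grundy value = 2 ⊕ 3 = 1.

1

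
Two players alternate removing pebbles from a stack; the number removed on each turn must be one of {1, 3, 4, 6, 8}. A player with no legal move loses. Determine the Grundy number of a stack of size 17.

1

G(0) = 0
G(1) = mex{0} = 1
G(2) = mex{1} = 0
G(3) = mex{0,0} = 1
G(4) = mex{1,1,0} = 2
G(5) = mex{2,0,1} = 3
G(6) = mex{3,1,0,0} = 2
G(7) = mex{2,2,1,1} = 0
G(8) = mex{0,3,2,0,0} = 1
G(9) = mex{1,2,3,1,1} = 0
G(10) = mex{0,0,2,2,0} = 1
G(11) = mex{1,1,0,3,1} = 2
G(12) = mex{2,0,1,2,2} = 3
G(13) = mex{3,1,0,0,3} = 2
G(14) = mex{2,2,1,1,2} = 0
G(15) = mex{0,3,2,0,0} = 1
G(16) = mex{1,2,3,1,1} = 0
G(17) = mex{0,0,2,2,0} = 1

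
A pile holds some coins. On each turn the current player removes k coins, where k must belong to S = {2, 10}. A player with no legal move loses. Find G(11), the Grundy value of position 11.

G(0) = 0
G(1) = mex{} = 0
G(2) = mex{0} = 1
G(3) = mex{0} = 1
G(4) = mex{1} = 0
G(5) = mex{1} = 0
G(6) = mex{0} = 1
G(7) = mex{0} = 1
G(8) = mex{1} = 0
G(9) = mex{1} = 0
G(10) = mex{0,0} = 1
G(11) = mex{0,0} = 1

1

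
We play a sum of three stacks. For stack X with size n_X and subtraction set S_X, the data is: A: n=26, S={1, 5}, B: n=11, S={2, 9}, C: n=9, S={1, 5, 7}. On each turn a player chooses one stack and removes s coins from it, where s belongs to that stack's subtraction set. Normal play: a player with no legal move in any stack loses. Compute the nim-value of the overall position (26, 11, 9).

1

Stack A, S = {1, 5}:
n :  0  1  2  3  4  5  6  7  8  9 10 11 12 13 14 15 16 17 18 19 20 21 22 23 24 25 26
G :  0  1  0  1  0  1  0  1  0  1  0  1  0  1  0  1  0  1  0  1  0  1  0  1  0  1  0
G_A(26) = 0.
Stack B, S = {2, 9}:
n :  0  1  2  3  4  5  6  7  8  9 10 11
G :  0  0  1  1  0  0  1  1  0  2  1  0
G_B(11) = 0.
Stack C, S = {1, 5, 7}:
n : 0 1 2 3 4 5 6 7 8 9
G : 0 1 0 1 0 1 0 1 0 1
G_C(9) = 1.
Combined Grundy value = 0 ⊕ 0 ⊕ 1 = 1.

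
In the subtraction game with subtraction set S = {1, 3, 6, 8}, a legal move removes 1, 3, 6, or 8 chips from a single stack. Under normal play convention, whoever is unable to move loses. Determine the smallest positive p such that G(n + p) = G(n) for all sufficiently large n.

n :  0  1  2  3  4  5  6  7  8  9 10 11 12 13 14 15 16 17 18 19
G :  0  1  0  1  0  1  2  3  2  0  1  0  1  0  1  2  3  2  0  1
G(n+9) = G(n) holds for n = 0,…,7 (a full window of length max(S) = 8), so the sequence is purely periodic with period 9.

9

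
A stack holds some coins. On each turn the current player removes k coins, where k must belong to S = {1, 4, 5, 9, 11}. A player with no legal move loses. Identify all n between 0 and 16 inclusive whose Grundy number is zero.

n :  0  1  2  3  4  5  6  7  8  9 10 11 12 13 14 15 16
G :  0  1  0  1  2  3  2  3  0  1  0  1  2  3  2  3  0
P-positions are exactly the n with G(n) = 0.

0, 2, 8, 10, 16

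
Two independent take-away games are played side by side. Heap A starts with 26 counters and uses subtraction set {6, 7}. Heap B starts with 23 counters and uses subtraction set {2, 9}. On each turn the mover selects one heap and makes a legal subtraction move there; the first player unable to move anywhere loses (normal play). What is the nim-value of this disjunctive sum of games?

Heap A, S = {6, 7}:
G(0) = 0
G(1) = mex{} = 0
G(2) = mex{} = 0
G(3) = mex{} = 0
G(4) = mex{} = 0
G(5) = mex{} = 0
G(6) = mex{0} = 1
G(7) = mex{0,0} = 1
G(8) = mex{0,0} = 1
G(9) = mex{0,0} = 1
G(10) = mex{0,0} = 1
G(11) = mex{0,0} = 1
G(12) = mex{1,0} = 2
G(13) = mex{1,1} = 0
G(14) = mex{1,1} = 0
G(15) = mex{1,1} = 0
G(16) = mex{1,1} = 0
G(17) = mex{1,1} = 0
G(18) = mex{2,1} = 0
G(19) = mex{0,2} = 1
G(20) = mex{0,0} = 1
G(21) = mex{0,0} = 1
G(22) = mex{0,0} = 1
G(23) = mex{0,0} = 1
G(24) = mex{0,0} = 1
G(25) = mex{1,0} = 2
G(26) = mex{1,1} = 0
G_A(26) = 0.
Heap B, S = {2, 9}:
G(0) = 0
G(1) = mex{} = 0
G(2) = mex{0} = 1
G(3) = mex{0} = 1
G(4) = mex{1} = 0
G(5) = mex{1} = 0
G(6) = mex{0} = 1
G(7) = mex{0} = 1
G(8) = mex{1} = 0
G(9) = mex{1,0} = 2
G(10) = mex{0,0} = 1
G(11) = mex{2,1} = 0
G(12) = mex{1,1} = 0
G(13) = mex{0,0} = 1
G(14) = mex{0,0} = 1
G(15) = mex{1,1} = 0
G(16) = mex{1,1} = 0
G(17) = mex{0,0} = 1
G(18) = mex{0,2} = 1
G(19) = mex{1,1} = 0
G(20) = mex{1,0} = 2
G(21) = mex{0,0} = 1
G(22) = mex{2,1} = 0
G(23) = mex{1,1} = 0
G_B(23) = 0.
Combined Grundy value = 0 ⊕ 0 = 0.

0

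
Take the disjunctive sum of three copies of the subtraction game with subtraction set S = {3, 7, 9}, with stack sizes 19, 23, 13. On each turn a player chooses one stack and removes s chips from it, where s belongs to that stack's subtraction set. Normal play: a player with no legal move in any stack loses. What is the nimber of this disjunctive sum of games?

All stacks use S = {3, 7, 9}:
n :  0  1  2  3  4  5  6  7  8  9 10 11 12 13 14 15 16 17 18 19 20 21 22 23
G :  0  0  0  1  1  1  0  2  2  1  3  3  0  2  0  1  0  1  0  1  0  1  0  1
Stack A: G(19) = 1.
Stack B: G(23) = 1.
Stack C: G(13) = 2.
Combined Grundy value = 1 ⊕ 1 ⊕ 2 = 2.

2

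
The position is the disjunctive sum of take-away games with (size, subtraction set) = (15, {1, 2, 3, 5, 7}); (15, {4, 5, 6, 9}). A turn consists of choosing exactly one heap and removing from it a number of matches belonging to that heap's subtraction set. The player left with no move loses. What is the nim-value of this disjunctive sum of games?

3

Heap A, S = {1, 2, 3, 5, 7}:
n :  0  1  2  3  4  5  6  7  8  9 10 11 12 13 14 15
G :  0  1  2  3  0  1  2  3  0  1  2  3  0  1  2  3
G_A(15) = 3.
Heap B, S = {4, 5, 6, 9}:
n :  0  1  2  3  4  5  6  7  8  9 10 11 12 13 14 15
G :  0  0  0  0  1  1  1  1  2  2  2  2  3  0  0  0
G_B(15) = 0.
Combined Grundy value = 3 ⊕ 0 = 3.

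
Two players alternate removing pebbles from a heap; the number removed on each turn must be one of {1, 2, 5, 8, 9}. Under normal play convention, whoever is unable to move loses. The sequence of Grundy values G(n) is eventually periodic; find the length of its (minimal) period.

10

G(0) = 0
G(1) = mex{0} = 1
G(2) = mex{1,0} = 2
G(3) = mex{2,1} = 0
G(4) = mex{0,2} = 1
G(5) = mex{1,0,0} = 2
G(6) = mex{2,1,1} = 0
G(7) = mex{0,2,2} = 1
G(8) = mex{1,0,0,0} = 2
G(9) = mex{2,1,1,1,0} = 3
G(10) = mex{3,2,2,2,1} = 0
G(11) = mex{0,3,0,0,2} = 1
G(12) = mex{1,0,1,1,0} = 2
G(13) = mex{2,1,2,2,1} = 0
G(14) = mex{0,2,3,0,2} = 1
G(15) = mex{1,0,0,1,0} = 2
G(16) = mex{2,1,1,2,1} = 0
G(17) = mex{0,2,2,3,2} = 1
G(18) = mex{1,0,0,0,3} = 2
G(19) = mex{2,1,1,1,0} = 3
G(20) = mex{3,2,2,2,1} = 0
G(21) = mex{0,3,0,0,2} = 1
G(n+10) = G(n) holds for n = 0,…,8 (a full window of length max(S) = 9), so the sequence is purely periodic with period 10.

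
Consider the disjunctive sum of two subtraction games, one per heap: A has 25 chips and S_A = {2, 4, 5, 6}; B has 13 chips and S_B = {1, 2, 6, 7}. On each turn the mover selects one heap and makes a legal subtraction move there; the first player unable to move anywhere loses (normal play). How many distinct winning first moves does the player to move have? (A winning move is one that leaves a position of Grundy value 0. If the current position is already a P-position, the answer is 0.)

Heap A, S = {2, 4, 5, 6}:
n :  0  1  2  3  4  5  6  7  8  9 10 11 12 13 14 15 16 17 18 19 20 21 22 23 24 25
G :  0  0  1  1  2  2  3  3  0  0  1  1  2  2  3  3  0  0  1  1  2  2  3  3  0  0
G_A(25) = 0.
Heap B, S = {1, 2, 6, 7}:
n :  0  1  2  3  4  5  6  7  8  9 10 11 12 13
G :  0  1  2  0  1  2  3  4  0  1  2  0  1  2
G_B(13) = 2.
Combined Grundy value = 0 ⊕ 2 = 2.
A winning move leaves total XOR = 0, i.e. changes one component's Grundy value g to g ⊕ X where X is the current total.
Heap A: need g' = 0⊕2 = 2. Options: 25−2→G=3, 25−4→G=2, 25−5→G=2, 25−6→G=1. Hits: 2.
Heap B: need g' = 2⊕2 = 0. Options: 13−1→G=1, 13−2→G=0, 13−6→G=4, 13−7→G=3. Hits: 1.

3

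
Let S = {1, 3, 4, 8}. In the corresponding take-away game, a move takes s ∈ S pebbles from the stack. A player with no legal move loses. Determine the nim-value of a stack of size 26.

G(0) = 0
G(1) = mex{0} = 1
G(2) = mex{1} = 0
G(3) = mex{0,0} = 1
G(4) = mex{1,1,0} = 2
G(5) = mex{2,0,1} = 3
G(6) = mex{3,1,0} = 2
G(7) = mex{2,2,1} = 0
G(8) = mex{0,3,2,0} = 1
G(9) = mex{1,2,3,1} = 0
G(10) = mex{0,0,2,0} = 1
G(11) = mex{1,1,0,1} = 2
G(12) = mex{2,0,1,2} = 3
G(13) = mex{3,1,0,3} = 2
G(14) = mex{2,2,1,2} = 0
G(15) = mex{0,3,2,0} = 1
G(16) = mex{1,2,3,1} = 0
G(17) = mex{0,0,2,0} = 1
G(18) = mex{1,1,0,1} = 2
G(19) = mex{2,0,1,2} = 3
G(20) = mex{3,1,0,3} = 2
G(21) = mex{2,2,1,2} = 0
G(22) = mex{0,3,2,0} = 1
G(23) = mex{1,2,3,1} = 0
G(24) = mex{0,0,2,0} = 1
G(25) = mex{1,1,0,1} = 2
G(26) = mex{2,0,1,2} = 3

3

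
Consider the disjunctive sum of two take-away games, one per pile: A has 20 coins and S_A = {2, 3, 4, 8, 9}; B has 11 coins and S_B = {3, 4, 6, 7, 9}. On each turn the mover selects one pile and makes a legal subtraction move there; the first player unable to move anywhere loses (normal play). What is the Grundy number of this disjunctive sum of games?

2

Pile A, S = {2, 3, 4, 8, 9}:
G(0) = 0
G(1) = mex{} = 0
G(2) = mex{0} = 1
G(3) = mex{0,0} = 1
G(4) = mex{1,0,0} = 2
G(5) = mex{1,1,0} = 2
G(6) = mex{2,1,1} = 0
G(7) = mex{2,2,1} = 0
G(8) = mex{0,2,2,0} = 1
G(9) = mex{0,0,2,0,0} = 1
G(10) = mex{1,0,0,1,0} = 2
G(11) = mex{1,1,0,1,1} = 2
G(12) = mex{2,1,1,2,1} = 0
G(13) = mex{2,2,1,2,2} = 0
G(14) = mex{0,2,2,0,2} = 1
G(15) = mex{0,0,2,0,0} = 1
G(16) = mex{1,0,0,1,0} = 2
G(17) = mex{1,1,0,1,1} = 2
G(18) = mex{2,1,1,2,1} = 0
G(19) = mex{2,2,1,2,2} = 0
G(20) = mex{0,2,2,0,2} = 1
G_A(20) = 1.
Pile B, S = {3, 4, 6, 7, 9}:
G(0) = 0
G(1) = mex{} = 0
G(2) = mex{} = 0
G(3) = mex{0} = 1
G(4) = mex{0,0} = 1
G(5) = mex{0,0} = 1
G(6) = mex{1,0,0} = 2
G(7) = mex{1,1,0,0} = 2
G(8) = mex{1,1,0,0} = 2
G(9) = mex{2,1,1,0,0} = 3
G(10) = mex{2,2,1,1,0} = 3
G(11) = mex{2,2,1,1,0} = 3
G_B(11) = 3.
Combined Grundy value = 1 ⊕ 3 = 2.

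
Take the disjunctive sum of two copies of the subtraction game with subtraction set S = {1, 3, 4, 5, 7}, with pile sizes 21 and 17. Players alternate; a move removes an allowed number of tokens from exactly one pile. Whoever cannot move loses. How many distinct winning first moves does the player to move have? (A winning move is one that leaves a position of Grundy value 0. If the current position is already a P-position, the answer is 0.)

2

All piles use S = {1, 3, 4, 5, 7}:
n :  0  1  2  3  4  5  6  7  8  9 10 11 12 13 14 15 16 17 18 19 20 21
G :  0  1  0  1  2  3  2  3  0  1  0  1  2  3  2  3  0  1  0  1  2  3
Pile A: G(21) = 3.
Pile B: G(17) = 1.
Combined Grundy value = 3 ⊕ 1 = 2.
A winning move leaves total XOR = 0, i.e. changes one component's Grundy value g to g ⊕ X where X is the current total.
Pile A: need g' = 3⊕2 = 1. Options: 21−1→G=2, 21−3→G=0, 21−4→G=1, 21−5→G=0, 21−7→G=2. Hits: 1.
Pile B: need g' = 1⊕2 = 3. Options: 17−1→G=0, 17−3→G=2, 17−4→G=3, 17−5→G=2, 17−7→G=0. Hits: 1.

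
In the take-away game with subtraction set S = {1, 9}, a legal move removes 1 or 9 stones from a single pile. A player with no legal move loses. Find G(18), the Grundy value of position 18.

0

n :  0  1  2  3  4  5  6  7  8  9 10 11 12 13 14 15 16 17 18
G :  0  1  0  1  0  1  0  1  0  1  0  1  0  1  0  1  0  1  0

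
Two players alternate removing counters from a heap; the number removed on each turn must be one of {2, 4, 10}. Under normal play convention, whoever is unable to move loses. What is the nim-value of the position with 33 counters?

n :  0  1  2  3  4  5  6  7  8  9 10 11 12 13 14 15 16 17 18 19 20 21 22 23 24 25 26 27 28 29 30 31 32 33
G :  0  0  1  1  2  2  0  0  1  1  2  2  0  0  1  1  2  2  0  0  1  1  2  2  0  0  1  1  2  2  0  0  1  1

1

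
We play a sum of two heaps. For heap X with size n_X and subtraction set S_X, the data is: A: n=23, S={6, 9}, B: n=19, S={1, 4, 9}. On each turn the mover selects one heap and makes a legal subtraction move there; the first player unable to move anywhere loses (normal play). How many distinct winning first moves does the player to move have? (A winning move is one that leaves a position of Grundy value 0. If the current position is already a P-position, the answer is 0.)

Heap A, S = {6, 9}:
n :  0  1  2  3  4  5  6  7  8  9 10 11 12 13 14 15 16 17 18 19 20 21 22 23
G :  0  0  0  0  0  0  1  1  1  1  1  1  2  2  2  0  0  0  0  0  0  1  1  1
G_A(23) = 1.
Heap B, S = {1, 4, 9}:
n :  0  1  2  3  4  5  6  7  8  9 10 11 12 13 14 15 16 17 18 19
G :  0  1  0  1  2  0  1  0  1  2  0  1  0  1  2  0  1  0  1  2
G_B(19) = 2.
Combined Grundy value = 1 ⊕ 2 = 3.
A winning move leaves total XOR = 0, i.e. changes one component's Grundy value g to g ⊕ X where X is the current total.
Heap A: need g' = 1⊕3 = 2. Options: 23−6→G=0, 23−9→G=2. Hits: 1.
Heap B: need g' = 2⊕3 = 1. Options: 19−1→G=1, 19−4→G=0, 19−9→G=0. Hits: 1.

2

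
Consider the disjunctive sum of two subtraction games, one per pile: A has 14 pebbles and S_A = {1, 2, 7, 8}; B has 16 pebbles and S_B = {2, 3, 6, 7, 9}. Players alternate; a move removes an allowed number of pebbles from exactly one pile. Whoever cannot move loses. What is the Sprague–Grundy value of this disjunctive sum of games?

6

Pile A, S = {1, 2, 7, 8}:
n :  0  1  2  3  4  5  6  7  8  9 10 11 12 13 14
G :  0  1  2  0  1  2  0  1  2  0  1  2  0  1  2
G_A(14) = 2.
Pile B, S = {2, 3, 6, 7, 9}:
n :  0  1  2  3  4  5  6  7  8  9 10 11 12 13 14 15 16
G :  0  0  1  1  2  0  3  1  2  2  3  3  4  0  5  1  4
G_B(16) = 4.
Combined Grundy value = 2 ⊕ 4 = 6.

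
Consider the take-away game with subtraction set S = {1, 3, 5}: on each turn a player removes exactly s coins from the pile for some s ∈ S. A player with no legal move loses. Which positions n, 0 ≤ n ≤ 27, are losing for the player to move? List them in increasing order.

0, 2, 4, 6, 8, 10, 12, 14, 16, 18, 20, 22, 24, 26

G(0) = 0
G(1) = mex{0} = 1
G(2) = mex{1} = 0
G(3) = mex{0,0} = 1
G(4) = mex{1,1} = 0
G(5) = mex{0,0,0} = 1
G(6) = mex{1,1,1} = 0
G(7) = mex{0,0,0} = 1
G(8) = mex{1,1,1} = 0
G(9) = mex{0,0,0} = 1
G(10) = mex{1,1,1} = 0
G(11) = mex{0,0,0} = 1
G(12) = mex{1,1,1} = 0
G(13) = mex{0,0,0} = 1
G(14) = mex{1,1,1} = 0
G(15) = mex{0,0,0} = 1
G(16) = mex{1,1,1} = 0
G(17) = mex{0,0,0} = 1
G(18) = mex{1,1,1} = 0
G(19) = mex{0,0,0} = 1
G(20) = mex{1,1,1} = 0
G(21) = mex{0,0,0} = 1
G(22) = mex{1,1,1} = 0
G(23) = mex{0,0,0} = 1
G(24) = mex{1,1,1} = 0
G(25) = mex{0,0,0} = 1
G(26) = mex{1,1,1} = 0
G(27) = mex{0,0,0} = 1
P-positions are exactly the n with G(n) = 0.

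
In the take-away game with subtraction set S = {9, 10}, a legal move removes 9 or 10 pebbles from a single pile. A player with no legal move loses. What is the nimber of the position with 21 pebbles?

0

G(0) = 0
G(1) = mex{} = 0
G(2) = mex{} = 0
G(3) = mex{} = 0
G(4) = mex{} = 0
G(5) = mex{} = 0
G(6) = mex{} = 0
G(7) = mex{} = 0
G(8) = mex{} = 0
G(9) = mex{0} = 1
G(10) = mex{0,0} = 1
G(11) = mex{0,0} = 1
G(12) = mex{0,0} = 1
G(13) = mex{0,0} = 1
G(14) = mex{0,0} = 1
G(15) = mex{0,0} = 1
G(16) = mex{0,0} = 1
G(17) = mex{0,0} = 1
G(18) = mex{1,0} = 2
G(19) = mex{1,1} = 0
G(20) = mex{1,1} = 0
G(21) = mex{1,1} = 0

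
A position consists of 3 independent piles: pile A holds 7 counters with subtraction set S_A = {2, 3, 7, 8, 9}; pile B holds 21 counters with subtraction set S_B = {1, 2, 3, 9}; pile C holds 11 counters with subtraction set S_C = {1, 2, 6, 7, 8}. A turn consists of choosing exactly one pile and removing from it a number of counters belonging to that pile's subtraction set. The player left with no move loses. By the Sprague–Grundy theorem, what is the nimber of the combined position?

Pile A, S = {2, 3, 7, 8, 9}:
G(0) = 0
G(1) = mex{} = 0
G(2) = mex{0} = 1
G(3) = mex{0,0} = 1
G(4) = mex{1,0} = 2
G(5) = mex{1,1} = 0
G(6) = mex{2,1} = 0
G(7) = mex{0,2,0} = 1
G_A(7) = 1.
Pile B, S = {1, 2, 3, 9}:
n :  0  1  2  3  4  5  6  7  8  9 10 11 12 13 14 15 16 17 18 19 20 21
G :  0  1  2  3  0  1  2  3  0  1  2  3  0  1  2  3  0  1  2  3  0  1
G_B(21) = 1.
Pile C, S = {1, 2, 6, 7, 8}:
n :  0  1  2  3  4  5  6  7  8  9 10 11
G :  0  1  2  0  1  2  3  4  5  3  4  5
G_C(11) = 5.
Combined Grundy value = 1 ⊕ 1 ⊕ 5 = 5.

5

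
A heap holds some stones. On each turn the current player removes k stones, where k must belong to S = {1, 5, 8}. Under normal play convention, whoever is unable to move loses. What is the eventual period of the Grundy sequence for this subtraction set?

n :  0  1  2  3  4  5  6  7  8  9 10 11 12 13 14 15 16 17 18 19 20 21 22 23 24 25 26 27
G :  0  1  0  1  0  1  0  1  2  3  2  3  2  0  1  0  1  0  1  0  1  2  3  2  3  2  0  1
G(n+13) = G(n) holds for n = 0,…,7 (a full window of length max(S) = 8), so the sequence is purely periodic with period 13.

13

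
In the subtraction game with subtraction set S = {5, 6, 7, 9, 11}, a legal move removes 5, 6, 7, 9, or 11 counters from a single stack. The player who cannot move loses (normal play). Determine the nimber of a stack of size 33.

G(0) = 0
G(1) = mex{} = 0
G(2) = mex{} = 0
G(3) = mex{} = 0
G(4) = mex{} = 0
G(5) = mex{0} = 1
G(6) = mex{0,0} = 1
G(7) = mex{0,0,0} = 1
G(8) = mex{0,0,0} = 1
G(9) = mex{0,0,0,0} = 1
G(10) = mex{1,0,0,0} = 2
G(11) = mex{1,1,0,0,0} = 2
G(12) = mex{1,1,1,0,0} = 2
G(13) = mex{1,1,1,0,0} = 2
G(14) = mex{1,1,1,1,0} = 2
G(15) = mex{2,1,1,1,0} = 3
G(16) = mex{2,2,1,1,1} = 0
G(17) = mex{2,2,2,1,1} = 0
G(18) = mex{2,2,2,1,1} = 0
G(19) = mex{2,2,2,2,1} = 0
G(20) = mex{3,2,2,2,1} = 0
G(21) = mex{0,3,2,2,2} = 1
G(22) = mex{0,0,3,2,2} = 1
G(23) = mex{0,0,0,2,2} = 1
G(24) = mex{0,0,0,3,2} = 1
G(25) = mex{0,0,0,0,2} = 1
G(26) = mex{1,0,0,0,3} = 2
G(27) = mex{1,1,0,0,0} = 2
G(28) = mex{1,1,1,0,0} = 2
G(29) = mex{1,1,1,0,0} = 2
G(30) = mex{1,1,1,1,0} = 2
G(31) = mex{2,1,1,1,0} = 3
G(32) = mex{2,2,1,1,1} = 0
G(33) = mex{2,2,2,1,1} = 0

0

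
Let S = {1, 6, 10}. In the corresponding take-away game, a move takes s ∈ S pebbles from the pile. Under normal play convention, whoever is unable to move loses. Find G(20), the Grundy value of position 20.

n :  0  1  2  3  4  5  6  7  8  9 10 11 12 13 14 15 16 17 18 19 20
G :  0  1  0  1  0  1  2  0  1  0  1  0  1  2  3  2  0  1  0  1  0

0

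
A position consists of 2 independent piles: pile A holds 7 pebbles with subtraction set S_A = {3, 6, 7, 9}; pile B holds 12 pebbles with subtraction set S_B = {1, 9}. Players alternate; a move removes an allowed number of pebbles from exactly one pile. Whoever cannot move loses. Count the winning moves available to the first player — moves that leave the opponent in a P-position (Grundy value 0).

2

Pile A, S = {3, 6, 7, 9}:
G(0) = 0
G(1) = mex{} = 0
G(2) = mex{} = 0
G(3) = mex{0} = 1
G(4) = mex{0} = 1
G(5) = mex{0} = 1
G(6) = mex{1,0} = 2
G(7) = mex{1,0,0} = 2
G_A(7) = 2.
Pile B, S = {1, 9}:
n :  0  1  2  3  4  5  6  7  8  9 10 11 12
G :  0  1  0  1  0  1  0  1  0  1  0  1  0
G_B(12) = 0.
Combined Grundy value = 2 ⊕ 0 = 2.
A winning move leaves total XOR = 0, i.e. changes one component's Grundy value g to g ⊕ X where X is the current total.
Pile A: need g' = 2⊕2 = 0. Options: 7−3→G=1, 7−6→G=0, 7−7→G=0. Hits: 2.
Pile B: need g' = 0⊕2 = 2. Options: 12−1→G=1, 12−9→G=1. Hits: 0.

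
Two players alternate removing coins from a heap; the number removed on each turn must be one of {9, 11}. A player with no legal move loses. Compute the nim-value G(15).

G(0) = 0
G(1) = mex{} = 0
G(2) = mex{} = 0
G(3) = mex{} = 0
G(4) = mex{} = 0
G(5) = mex{} = 0
G(6) = mex{} = 0
G(7) = mex{} = 0
G(8) = mex{} = 0
G(9) = mex{0} = 1
G(10) = mex{0} = 1
G(11) = mex{0,0} = 1
G(12) = mex{0,0} = 1
G(13) = mex{0,0} = 1
G(14) = mex{0,0} = 1
G(15) = mex{0,0} = 1

1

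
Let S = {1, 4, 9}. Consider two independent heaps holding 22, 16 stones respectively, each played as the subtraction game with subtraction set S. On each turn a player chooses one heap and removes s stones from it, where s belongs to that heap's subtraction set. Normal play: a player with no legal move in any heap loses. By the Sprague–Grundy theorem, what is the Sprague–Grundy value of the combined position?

1

All heaps use S = {1, 4, 9}:
G(0) = 0
G(1) = mex{0} = 1
G(2) = mex{1} = 0
G(3) = mex{0} = 1
G(4) = mex{1,0} = 2
G(5) = mex{2,1} = 0
G(6) = mex{0,0} = 1
G(7) = mex{1,1} = 0
G(8) = mex{0,2} = 1
G(9) = mex{1,0,0} = 2
G(10) = mex{2,1,1} = 0
G(11) = mex{0,0,0} = 1
G(12) = mex{1,1,1} = 0
G(13) = mex{0,2,2} = 1
G(14) = mex{1,0,0} = 2
G(15) = mex{2,1,1} = 0
G(16) = mex{0,0,0} = 1
G(17) = mex{1,1,1} = 0
G(18) = mex{0,2,2} = 1
G(19) = mex{1,0,0} = 2
G(20) = mex{2,1,1} = 0
G(21) = mex{0,0,0} = 1
G(22) = mex{1,1,1} = 0
Heap A: G(22) = 0.
Heap B: G(16) = 1.
Combined Grundy value = 0 ⊕ 1 = 1.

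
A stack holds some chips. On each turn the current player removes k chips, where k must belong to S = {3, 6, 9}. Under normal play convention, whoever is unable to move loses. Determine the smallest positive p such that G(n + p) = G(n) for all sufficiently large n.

n :  0  1  2  3  4  5  6  7  8  9 10 11 12 13 14 15 16 17 18 19 20 21 22 23 24 25
G :  0  0  0  1  1  1  2  2  2  3  3  3  0  0  0  1  1  1  2  2  2  3  3  3  0  0
G(n+12) = G(n) holds for n = 0,…,8 (a full window of length max(S) = 9), so the sequence is purely periodic with period 12.

12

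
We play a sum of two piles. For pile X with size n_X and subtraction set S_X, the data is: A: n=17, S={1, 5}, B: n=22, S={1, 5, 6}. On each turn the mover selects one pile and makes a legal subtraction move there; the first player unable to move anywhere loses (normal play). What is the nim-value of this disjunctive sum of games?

Pile A, S = {1, 5}:
n :  0  1  2  3  4  5  6  7  8  9 10 11 12 13 14 15 16 17
G :  0  1  0  1  0  1  0  1  0  1  0  1  0  1  0  1  0  1
G_A(17) = 1.
Pile B, S = {1, 5, 6}:
G(0) = 0
G(1) = mex{0} = 1
G(2) = mex{1} = 0
G(3) = mex{0} = 1
G(4) = mex{1} = 0
G(5) = mex{0,0} = 1
G(6) = mex{1,1,0} = 2
G(7) = mex{2,0,1} = 3
G(8) = mex{3,1,0} = 2
G(9) = mex{2,0,1} = 3
G(10) = mex{3,1,0} = 2
G(11) = mex{2,2,1} = 0
G(12) = mex{0,3,2} = 1
G(13) = mex{1,2,3} = 0
G(14) = mex{0,3,2} = 1
G(15) = mex{1,2,3} = 0
G(16) = mex{0,0,2} = 1
G(17) = mex{1,1,0} = 2
G(18) = mex{2,0,1} = 3
G(19) = mex{3,1,0} = 2
G(20) = mex{2,0,1} = 3
G(21) = mex{3,1,0} = 2
G(22) = mex{2,2,1} = 0
G_B(22) = 0.
Combined Grundy value = 1 ⊕ 0 = 1.

1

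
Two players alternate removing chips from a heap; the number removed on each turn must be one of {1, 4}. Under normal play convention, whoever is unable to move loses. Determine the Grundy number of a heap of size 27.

0

G(0) = 0
G(1) = mex{0} = 1
G(2) = mex{1} = 0
G(3) = mex{0} = 1
G(4) = mex{1,0} = 2
G(5) = mex{2,1} = 0
G(6) = mex{0,0} = 1
G(7) = mex{1,1} = 0
G(8) = mex{0,2} = 1
G(9) = mex{1,0} = 2
G(10) = mex{2,1} = 0
G(11) = mex{0,0} = 1
G(12) = mex{1,1} = 0
G(13) = mex{0,2} = 1
G(14) = mex{1,0} = 2
G(15) = mex{2,1} = 0
G(16) = mex{0,0} = 1
G(17) = mex{1,1} = 0
G(18) = mex{0,2} = 1
G(19) = mex{1,0} = 2
G(20) = mex{2,1} = 0
G(21) = mex{0,0} = 1
G(22) = mex{1,1} = 0
G(23) = mex{0,2} = 1
G(24) = mex{1,0} = 2
G(25) = mex{2,1} = 0
G(26) = mex{0,0} = 1
G(27) = mex{1,1} = 0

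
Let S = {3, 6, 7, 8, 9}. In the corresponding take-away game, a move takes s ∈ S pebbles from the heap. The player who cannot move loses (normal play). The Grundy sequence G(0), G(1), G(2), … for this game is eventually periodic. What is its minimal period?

G(0) = 0
G(1) = mex{} = 0
G(2) = mex{} = 0
G(3) = mex{0} = 1
G(4) = mex{0} = 1
G(5) = mex{0} = 1
G(6) = mex{1,0} = 2
G(7) = mex{1,0,0} = 2
G(8) = mex{1,0,0,0} = 2
G(9) = mex{2,1,0,0,0} = 3
G(10) = mex{2,1,1,0,0} = 3
G(11) = mex{2,1,1,1,0} = 3
G(12) = mex{3,2,1,1,1} = 0
G(13) = mex{3,2,2,1,1} = 0
G(14) = mex{3,2,2,2,1} = 0
G(15) = mex{0,3,2,2,2} = 1
G(16) = mex{0,3,3,2,2} = 1
G(17) = mex{0,3,3,3,2} = 1
G(18) = mex{1,0,3,3,3} = 2
G(19) = mex{1,0,0,3,3} = 2
G(20) = mex{1,0,0,0,3} = 2
G(21) = mex{2,1,0,0,0} = 3
G(22) = mex{2,1,1,0,0} = 3
G(23) = mex{2,1,1,1,0} = 3
G(24) = mex{3,2,1,1,1} = 0
G(25) = mex{3,2,2,1,1} = 0
G(n+12) = G(n) holds for n = 0,…,8 (a full window of length max(S) = 9), so the sequence is purely periodic with period 12.

12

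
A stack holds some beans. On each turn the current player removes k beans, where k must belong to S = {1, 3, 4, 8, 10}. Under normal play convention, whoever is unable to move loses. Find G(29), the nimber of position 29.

1

n :  0  1  2  3  4  5  6  7  8  9 10 11 12 13 14 15 16 17 18 19 20 21 22 23 24 25 26 27 28 29
G :  0  1  0  1  2  3  2  0  1  0  1  2  3  2  0  1  0  1  2  3  2  0  1  0  1  2  3  2  0  1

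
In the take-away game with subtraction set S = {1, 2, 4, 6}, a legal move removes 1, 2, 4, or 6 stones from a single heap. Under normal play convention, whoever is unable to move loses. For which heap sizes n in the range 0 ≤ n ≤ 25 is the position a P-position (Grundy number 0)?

G(0) = 0
G(1) = mex{0} = 1
G(2) = mex{1,0} = 2
G(3) = mex{2,1} = 0
G(4) = mex{0,2,0} = 1
G(5) = mex{1,0,1} = 2
G(6) = mex{2,1,2,0} = 3
G(7) = mex{3,2,0,1} = 4
G(8) = mex{4,3,1,2} = 0
G(9) = mex{0,4,2,0} = 1
G(10) = mex{1,0,3,1} = 2
G(11) = mex{2,1,4,2} = 0
G(12) = mex{0,2,0,3} = 1
G(13) = mex{1,0,1,4} = 2
G(14) = mex{2,1,2,0} = 3
G(15) = mex{3,2,0,1} = 4
G(16) = mex{4,3,1,2} = 0
G(17) = mex{0,4,2,0} = 1
G(18) = mex{1,0,3,1} = 2
G(19) = mex{2,1,4,2} = 0
G(20) = mex{0,2,0,3} = 1
G(21) = mex{1,0,1,4} = 2
G(22) = mex{2,1,2,0} = 3
G(23) = mex{3,2,0,1} = 4
G(24) = mex{4,3,1,2} = 0
G(25) = mex{0,4,2,0} = 1
P-positions are exactly the n with G(n) = 0.

0, 3, 8, 11, 16, 19, 24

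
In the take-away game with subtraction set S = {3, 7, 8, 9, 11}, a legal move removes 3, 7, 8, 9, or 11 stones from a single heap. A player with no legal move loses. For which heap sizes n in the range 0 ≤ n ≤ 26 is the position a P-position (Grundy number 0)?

G(0) = 0
G(1) = mex{} = 0
G(2) = mex{} = 0
G(3) = mex{0} = 1
G(4) = mex{0} = 1
G(5) = mex{0} = 1
G(6) = mex{1} = 0
G(7) = mex{1,0} = 2
G(8) = mex{1,0,0} = 2
G(9) = mex{0,0,0,0} = 1
G(10) = mex{2,1,0,0} = 3
G(11) = mex{2,1,1,0,0} = 3
G(12) = mex{1,1,1,1,0} = 2
G(13) = mex{3,0,1,1,0} = 2
G(14) = mex{3,2,0,1,1} = 4
G(15) = mex{2,2,2,0,1} = 3
G(16) = mex{2,1,2,2,1} = 0
G(17) = mex{4,3,1,2,0} = 5
G(18) = mex{3,3,3,1,2} = 0
G(19) = mex{0,2,3,3,2} = 1
G(20) = mex{5,2,2,3,1} = 0
G(21) = mex{0,4,2,2,3} = 1
G(22) = mex{1,3,4,2,3} = 0
G(23) = mex{0,0,3,4,2} = 1
G(24) = mex{1,5,0,3,2} = 4
G(25) = mex{0,0,5,0,4} = 1
G(26) = mex{1,1,0,5,3} = 2
P-positions are exactly the n with G(n) = 0.

0, 1, 2, 6, 16, 18, 20, 22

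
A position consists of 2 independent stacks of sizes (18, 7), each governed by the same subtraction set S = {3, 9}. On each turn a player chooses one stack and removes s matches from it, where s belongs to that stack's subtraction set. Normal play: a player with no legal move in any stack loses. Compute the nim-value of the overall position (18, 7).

All stacks use S = {3, 9}:
n :  0  1  2  3  4  5  6  7  8  9 10 11 12 13 14 15 16 17 18
G :  0  0  0  1  1  1  0  0  0  1  1  1  0  0  0  1  1  1  0
Stack A: G(18) = 0.
Stack B: G(7) = 0.
Combined Grundy value = 0 ⊕ 0 = 0.

0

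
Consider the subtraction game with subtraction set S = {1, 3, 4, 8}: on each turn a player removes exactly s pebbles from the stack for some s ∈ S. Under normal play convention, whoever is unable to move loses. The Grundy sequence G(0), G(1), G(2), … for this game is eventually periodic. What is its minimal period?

7

n :  0  1  2  3  4  5  6  7  8  9 10 11 12 13 14 15 16
G :  0  1  0  1  2  3  2  0  1  0  1  2  3  2  0  1  0
G(n+7) = G(n) holds for n = 0,…,7 (a full window of length max(S) = 8), so the sequence is purely periodic with period 7.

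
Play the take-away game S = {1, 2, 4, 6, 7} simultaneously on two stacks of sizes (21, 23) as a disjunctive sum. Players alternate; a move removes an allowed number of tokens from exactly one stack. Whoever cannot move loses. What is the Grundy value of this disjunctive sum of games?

All stacks use S = {1, 2, 4, 6, 7}:
G(0) = 0
G(1) = mex{0} = 1
G(2) = mex{1,0} = 2
G(3) = mex{2,1} = 0
G(4) = mex{0,2,0} = 1
G(5) = mex{1,0,1} = 2
G(6) = mex{2,1,2,0} = 3
G(7) = mex{3,2,0,1,0} = 4
G(8) = mex{4,3,1,2,1} = 0
G(9) = mex{0,4,2,0,2} = 1
G(10) = mex{1,0,3,1,0} = 2
G(11) = mex{2,1,4,2,1} = 0
G(12) = mex{0,2,0,3,2} = 1
G(13) = mex{1,0,1,4,3} = 2
G(14) = mex{2,1,2,0,4} = 3
G(15) = mex{3,2,0,1,0} = 4
G(16) = mex{4,3,1,2,1} = 0
G(17) = mex{0,4,2,0,2} = 1
G(18) = mex{1,0,3,1,0} = 2
G(19) = mex{2,1,4,2,1} = 0
G(20) = mex{0,2,0,3,2} = 1
G(21) = mex{1,0,1,4,3} = 2
G(22) = mex{2,1,2,0,4} = 3
G(23) = mex{3,2,0,1,0} = 4
Stack A: G(21) = 2.
Stack B: G(23) = 4.
Combined Grundy value = 2 ⊕ 4 = 6.

6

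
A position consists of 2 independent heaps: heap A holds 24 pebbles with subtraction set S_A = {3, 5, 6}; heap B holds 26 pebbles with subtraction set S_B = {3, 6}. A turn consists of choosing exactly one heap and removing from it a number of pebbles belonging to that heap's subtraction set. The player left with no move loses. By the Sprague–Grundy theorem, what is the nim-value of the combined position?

0

Heap A, S = {3, 5, 6}:
n :  0  1  2  3  4  5  6  7  8  9 10 11 12 13 14 15 16 17 18 19 20 21 22 23 24
G :  0  0  0  1  1  1  2  2  2  0  0  0  1  1  1  2  2  2  0  0  0  1  1  1  2
G_A(24) = 2.
Heap B, S = {3, 6}:
n :  0  1  2  3  4  5  6  7  8  9 10 11 12 13 14 15 16 17 18 19 20 21 22 23 24 25 26
G :  0  0  0  1  1  1  2  2  2  0  0  0  1  1  1  2  2  2  0  0  0  1  1  1  2  2  2
G_B(26) = 2.
Combined Grundy value = 2 ⊕ 2 = 0.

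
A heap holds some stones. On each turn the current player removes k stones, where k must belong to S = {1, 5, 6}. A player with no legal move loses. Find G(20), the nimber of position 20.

3

G(0) = 0
G(1) = mex{0} = 1
G(2) = mex{1} = 0
G(3) = mex{0} = 1
G(4) = mex{1} = 0
G(5) = mex{0,0} = 1
G(6) = mex{1,1,0} = 2
G(7) = mex{2,0,1} = 3
G(8) = mex{3,1,0} = 2
G(9) = mex{2,0,1} = 3
G(10) = mex{3,1,0} = 2
G(11) = mex{2,2,1} = 0
G(12) = mex{0,3,2} = 1
G(13) = mex{1,2,3} = 0
G(14) = mex{0,3,2} = 1
G(15) = mex{1,2,3} = 0
G(16) = mex{0,0,2} = 1
G(17) = mex{1,1,0} = 2
G(18) = mex{2,0,1} = 3
G(19) = mex{3,1,0} = 2
G(20) = mex{2,0,1} = 3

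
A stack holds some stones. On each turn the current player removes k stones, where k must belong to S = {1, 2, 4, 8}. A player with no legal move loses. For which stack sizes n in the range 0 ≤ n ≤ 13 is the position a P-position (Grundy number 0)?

n :  0  1  2  3  4  5  6  7  8  9 10 11 12 13
G :  0  1  2  0  1  2  0  1  2  0  1  2  0  1
P-positions are exactly the n with G(n) = 0.

0, 3, 6, 9, 12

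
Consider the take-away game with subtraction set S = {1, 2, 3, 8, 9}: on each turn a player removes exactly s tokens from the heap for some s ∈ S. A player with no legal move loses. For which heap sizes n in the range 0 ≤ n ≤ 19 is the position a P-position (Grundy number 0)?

0, 4, 10, 14

n :  0  1  2  3  4  5  6  7  8  9 10 11 12 13 14 15 16 17 18 19
G :  0  1  2  3  0  1  2  3  4  5  0  1  2  3  0  1  2  3  4  5
P-positions are exactly the n with G(n) = 0.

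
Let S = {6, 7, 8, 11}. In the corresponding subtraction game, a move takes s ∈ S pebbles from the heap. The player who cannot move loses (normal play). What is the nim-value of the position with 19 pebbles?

0

n :  0  1  2  3  4  5  6  7  8  9 10 11 12 13 14 15 16 17 18 19
G :  0  0  0  0  0  0  1  1  1  1  1  1  2  2  2  2  2  0  0  0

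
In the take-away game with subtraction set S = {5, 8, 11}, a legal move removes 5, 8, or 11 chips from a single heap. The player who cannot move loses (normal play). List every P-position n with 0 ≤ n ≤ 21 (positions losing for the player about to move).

0, 1, 2, 3, 4, 16, 17, 18, 19, 20

G(0) = 0
G(1) = mex{} = 0
G(2) = mex{} = 0
G(3) = mex{} = 0
G(4) = mex{} = 0
G(5) = mex{0} = 1
G(6) = mex{0} = 1
G(7) = mex{0} = 1
G(8) = mex{0,0} = 1
G(9) = mex{0,0} = 1
G(10) = mex{1,0} = 2
G(11) = mex{1,0,0} = 2
G(12) = mex{1,0,0} = 2
G(13) = mex{1,1,0} = 2
G(14) = mex{1,1,0} = 2
G(15) = mex{2,1,0} = 3
G(16) = mex{2,1,1} = 0
G(17) = mex{2,1,1} = 0
G(18) = mex{2,2,1} = 0
G(19) = mex{2,2,1} = 0
G(20) = mex{3,2,1} = 0
G(21) = mex{0,2,2} = 1
P-positions are exactly the n with G(n) = 0.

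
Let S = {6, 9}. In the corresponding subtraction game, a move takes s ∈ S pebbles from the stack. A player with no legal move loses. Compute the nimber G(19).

G(0) = 0
G(1) = mex{} = 0
G(2) = mex{} = 0
G(3) = mex{} = 0
G(4) = mex{} = 0
G(5) = mex{} = 0
G(6) = mex{0} = 1
G(7) = mex{0} = 1
G(8) = mex{0} = 1
G(9) = mex{0,0} = 1
G(10) = mex{0,0} = 1
G(11) = mex{0,0} = 1
G(12) = mex{1,0} = 2
G(13) = mex{1,0} = 2
G(14) = mex{1,0} = 2
G(15) = mex{1,1} = 0
G(16) = mex{1,1} = 0
G(17) = mex{1,1} = 0
G(18) = mex{2,1} = 0
G(19) = mex{2,1} = 0

0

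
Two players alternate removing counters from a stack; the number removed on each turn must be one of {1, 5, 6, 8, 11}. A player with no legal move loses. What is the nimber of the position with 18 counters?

0

n :  0  1  2  3  4  5  6  7  8  9 10 11 12 13 14 15 16 17 18
G :  0  1  0  1  0  1  2  3  2  3  2  3  4  5  0  1  0  1  0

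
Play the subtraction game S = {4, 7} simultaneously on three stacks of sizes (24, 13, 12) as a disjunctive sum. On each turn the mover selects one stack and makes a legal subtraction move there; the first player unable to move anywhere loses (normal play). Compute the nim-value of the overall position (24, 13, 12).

0

All stacks use S = {4, 7}:
n :  0  1  2  3  4  5  6  7  8  9 10 11 12 13 14 15 16 17 18 19 20 21 22 23 24
G :  0  0  0  0  1  1  1  1  2  2  2  0  0  0  0  1  1  1  1  2  2  2  0  0  0
Stack A: G(24) = 0.
Stack B: G(13) = 0.
Stack C: G(12) = 0.
Combined Grundy value = 0 ⊕ 0 ⊕ 0 = 0.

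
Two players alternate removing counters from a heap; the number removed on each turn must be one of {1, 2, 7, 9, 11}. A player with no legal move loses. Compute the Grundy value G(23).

1

n :  0  1  2  3  4  5  6  7  8  9 10 11 12 13 14 15 16 17 18 19 20 21 22 23
G :  0  1  2  0  1  2  0  1  2  3  4  5  3  4  5  3  0  1  2  0  1  2  0  1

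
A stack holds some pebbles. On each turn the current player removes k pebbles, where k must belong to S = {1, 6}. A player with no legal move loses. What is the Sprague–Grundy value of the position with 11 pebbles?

n :  0  1  2  3  4  5  6  7  8  9 10 11
G :  0  1  0  1  0  1  2  0  1  0  1  0

0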